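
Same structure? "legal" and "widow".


Pattern of "legal": [0, 1, 2, 3, 0]
Pattern of "widow": [0, 1, 2, 3, 0]
Patterns match
Same pattern = Yes


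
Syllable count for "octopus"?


Word: "octopus"
Syllable breakdown: oc | to | pus
Counting: 3 parts
= 3 syllables


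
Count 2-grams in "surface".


Word: "surface" (length 7)
Number of 2-grams = length - 2 + 1 = 7 - 2 + 1
= 6


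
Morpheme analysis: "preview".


Word: "preview"
Morphemes: pre- + view
Each morpheme carries meaning
= 2 morphemes


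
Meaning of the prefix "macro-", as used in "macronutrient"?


Prefix: macro-
As in: macronutrient -> macro- + nutrient
Meaning = large


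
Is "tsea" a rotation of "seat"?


Word: "seat", Candidate: "tsea"
Method: check if candidate is substring of word+word
"seatseat" contains "tsea"? Yes
Is rotation = Yes


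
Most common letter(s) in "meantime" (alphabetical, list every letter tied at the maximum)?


Word: "meantime"
Letter counts:
  'a': 1
  'e': 2
  'i': 1
  'm': 2
  'n': 1
  't': 1
Maximum count = 2
Most frequent = 'e', 'm' (2 times each)


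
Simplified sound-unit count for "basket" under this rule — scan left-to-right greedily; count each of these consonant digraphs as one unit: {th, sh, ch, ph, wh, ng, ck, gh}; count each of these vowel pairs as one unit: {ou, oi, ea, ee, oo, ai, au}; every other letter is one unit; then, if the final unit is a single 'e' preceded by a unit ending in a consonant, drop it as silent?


Word: "basket" (6 letters)
Left-to-right scan:
  1. 'b' (letter)
  2. 'a' (letter)
  3. 's' (letter)
  4. 'k' (letter)
  5. 'e' (letter)
  6. 't' (letter)
Units from scan: 6
Sound units = 6 units


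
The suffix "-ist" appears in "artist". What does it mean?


Suffix: -ist
As in: artist -> art + -ist
Meaning = one who practices


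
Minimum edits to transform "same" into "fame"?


Word 1: "same" (length 4)
Word 2: "fame" (length 4)
One optimal edit sequence (insert/delete/substitute each cost 1):
  1. substitute 's' -> 'f'  (+1)
  2. keep 'a'
  3. keep 'm'
  4. keep 'e'
Total edit operations: 1
Edit distance = 1


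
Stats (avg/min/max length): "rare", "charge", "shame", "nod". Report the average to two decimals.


Lengths: "rare"=4, "charge"=6, "shame"=5, "nod"=3
Sum = 18, Count = 4
Average = 18/4 = 4.50
= avg=4.50, min=3, max=6


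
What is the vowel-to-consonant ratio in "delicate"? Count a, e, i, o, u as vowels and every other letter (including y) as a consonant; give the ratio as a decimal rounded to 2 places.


Word: "delicate"
Vowels (a,e,i,o,u): 4
Consonants: 4
Ratio = 4/4
= 1.00


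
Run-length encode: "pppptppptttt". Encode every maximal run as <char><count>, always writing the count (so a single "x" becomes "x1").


String: "pppptppptttt"
Scanning for consecutive runs:
  'p' x 4
  't' x 1
  'p' x 3
  't' x 4
RLE = "p4t1p3t4"


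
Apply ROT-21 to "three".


Word: "three"
Shift: 21
Each letter → (letter + shift) mod 26:
  't' (19) + 21 = 14 → 'o'
  'h' (7) + 21 = 2 → 'c'
  'r' (17) + 21 = 12 → 'm'
  'e' (4) + 21 = 25 → 'z'
  'e' (4) + 21 = 25 → 'z'
Result = "ocmzz"


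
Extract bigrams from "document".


Word: "document" (length 8)
Number of bigrams = 8 - 2 + 1 = 7
  Position 0: "do"
  Position 1: "oc"
  Position 2: "cu"
  Position 3: "um"
  Position 4: "me"
  Position 5: "en"
  Position 6: "nt"
Bigrams = "do", "oc", "cu", "um", "me", "en", "nt"


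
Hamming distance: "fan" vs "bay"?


Comparing character by character (same length = 3):
  Pos 0: 'f' vs 'b' !=
  Pos 1: 'a' vs 'a' =
  Pos 2: 'n' vs 'y' !=
Hamming distance = 2


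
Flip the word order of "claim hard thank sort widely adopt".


Original: "claim hard thank sort widely adopt"
Words (1..n): claim | hard | thank | sort | widely | adopt
Reversed (n..1): adopt | widely | sort | thank | hard | claim
Result = "adopt widely sort thank hard claim"


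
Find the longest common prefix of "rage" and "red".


Word 1: "rage"
Word 2: "red"
Comparing from start:
  Pos 0: 'r' == 'r'
  Pos 1: 'a' != 'e' (stop)
LCP = "r" (length 1)


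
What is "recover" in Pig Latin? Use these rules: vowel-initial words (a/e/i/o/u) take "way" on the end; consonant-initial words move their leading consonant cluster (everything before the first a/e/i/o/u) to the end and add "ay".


Word: "recover"
Starts with consonant(s) → move to end, add 'ay'
Consonant cluster: "r"
Pig Latin = "ecoverray"


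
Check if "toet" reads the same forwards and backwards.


Word: "toet"
Reversed: "teot"
Forward == Backward? toet != teot
Palindrome = No


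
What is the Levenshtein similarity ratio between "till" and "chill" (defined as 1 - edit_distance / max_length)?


Word 1: "till" (length 4)
Word 2: "chill" (length 5)
One optimal edit sequence:
  1. insert 'c'  (+1)
  2. substitute 't' -> 'h'  (+1)
  3. keep 'i'
  4. keep 'l'
  5. keep 'l'
Edit distance = 2
Max length = max(4, 5) = 5
Similarity = 1 - 2/5
= 0.6000


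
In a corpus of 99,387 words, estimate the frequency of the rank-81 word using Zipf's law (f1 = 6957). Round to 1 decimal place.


Zipf's law: f(r) = f(1) / r
f(1) = 6957
f(81) = 6957 / 81
= 85.9 occurrences


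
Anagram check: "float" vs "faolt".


Word 1: "float" → sorted: aflot
Word 2: "faolt" → sorted: aflot
Same letters? aflot == aflot
Anagram = Yes


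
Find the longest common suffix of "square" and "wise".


Word 1: "square"
Word 2: "wise"
Comparing from end:
  Pos -1: 'e' == 'e'
  Pos -2: 'r' != 's' (stop)
LCS = "e" (length 1)


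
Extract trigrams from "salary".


Word: "salary" (length 6)
Number of trigrams = 6 - 3 + 1 = 4
  Position 0: "sal"
  Position 1: "ala"
  Position 2: "lar"
  Position 3: "ary"
Trigrams = "sal", "ala", "lar", "ary"


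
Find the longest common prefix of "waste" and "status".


Word 1: "waste"
Word 2: "status"
Comparing from start:
  Pos 0: 'w' != 's' (stop)
LCP = "" (length 0)


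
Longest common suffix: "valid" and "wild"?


Word 1: "valid"
Word 2: "wild"
Comparing from end:
  Pos -1: 'd' == 'd'
  Pos -2: 'i' != 'l' (stop)
LCS = "d" (length 1)


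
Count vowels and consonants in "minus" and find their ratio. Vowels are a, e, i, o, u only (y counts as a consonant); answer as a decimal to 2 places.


Word: "minus"
Vowels (a,e,i,o,u): 2
Consonants: 3
Ratio = 2/3
= 0.67


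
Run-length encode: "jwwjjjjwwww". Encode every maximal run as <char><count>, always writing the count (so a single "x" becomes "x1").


String: "jwwjjjjwwww"
Scanning for consecutive runs:
  'j' x 1
  'w' x 2
  'j' x 4
  'w' x 4
RLE = "j1w2j4w4"


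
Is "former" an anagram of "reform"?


Word 1: "reform" → sorted: efmorr
Word 2: "former" → sorted: efmorr
Same letters? efmorr == efmorr
Anagram = Yes


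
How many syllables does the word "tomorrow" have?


Word: "tomorrow"
Syllable breakdown: to-mor-row
Counting: 3 parts
= 3 syllables


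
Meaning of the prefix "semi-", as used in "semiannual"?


Prefix: semi-
Example: semiannual (semi- + annual)
Meaning = half


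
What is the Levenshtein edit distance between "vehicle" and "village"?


Word 1: "vehicle" (length 7)
Word 2: "village" (length 7)
One optimal edit sequence (insert/delete/substitute each cost 1):
  1. keep 'v'
  2. substitute 'e' -> 'i'  (+1)
  3. substitute 'h' -> 'l'  (+1)
  4. substitute 'i' -> 'l'  (+1)
  5. substitute 'c' -> 'a'  (+1)
  6. substitute 'l' -> 'g'  (+1)
  7. keep 'e'
Total edit operations: 5
Edit distance = 5


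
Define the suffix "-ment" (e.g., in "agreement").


Suffix: -ment
Example: agreement (agree + -ment)
Meaning = result of action


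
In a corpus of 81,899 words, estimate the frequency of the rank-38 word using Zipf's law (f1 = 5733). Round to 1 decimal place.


Zipf's law: f(r) = f(1) / r
f(1) = 5733
f(38) = 5733 / 38
= 150.9 occurrences


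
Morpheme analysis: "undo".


Word: "undo"
Morphemes: un- | do
Each morpheme carries meaning
= 2 morphemes


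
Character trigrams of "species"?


Word: "species" (length 7)
Number of trigrams = 7 - 3 + 1 = 5
  Position 0: "spe"
  Position 1: "pec"
  Position 2: "eci"
  Position 3: "cie"
  Position 4: "ies"
Trigrams = "spe", "pec", "eci", "cie", "ies"


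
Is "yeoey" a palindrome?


Word: "yeoey"
Reversed: "yeoey"
Forward == Backward? yeoey == yeoey
Palindrome = Yes


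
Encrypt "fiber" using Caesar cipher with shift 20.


Word: "fiber"
Shift: 20
Each letter → (letter + shift) mod 26:
  'f' (5) + 20 = 25 → 'z'
  'i' (8) + 20 = 2 → 'c'
  'b' (1) + 20 = 21 → 'v'
  'e' (4) + 20 = 24 → 'y'
  'r' (17) + 20 = 11 → 'l'
Result = "zcvyl"


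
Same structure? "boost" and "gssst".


Pattern of "boost": [0, 1, 1, 2, 3]
Pattern of "gssst": [0, 1, 1, 1, 2]
Patterns do not match
Same pattern = No


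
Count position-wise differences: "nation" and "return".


Comparing character by character (same length = 6):
  Pos 0: 'n' vs 'r' !=
  Pos 1: 'a' vs 'e' !=
  Pos 2: 't' vs 't' =
  Pos 3: 'i' vs 'u' !=
  Pos 4: 'o' vs 'r' !=
  Pos 5: 'n' vs 'n' =
Hamming distance = 4


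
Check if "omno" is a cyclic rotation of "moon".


Word: "moon", Candidate: "omno"
Method: check if candidate is substring of word+word
"moonmoon" contains "omno"? No
Is rotation = No


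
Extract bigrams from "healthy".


Word: "healthy" (length 7)
Number of bigrams = 7 - 2 + 1 = 6
  Position 0: "he"
  Position 1: "ea"
  Position 2: "al"
  Position 3: "lt"
  Position 4: "th"
  Position 5: "hy"
Bigrams = "he", "ea", "al", "lt", "th", "hy"


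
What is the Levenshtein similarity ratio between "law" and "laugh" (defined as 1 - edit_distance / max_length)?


Word 1: "law" (length 3)
Word 2: "laugh" (length 5)
One optimal edit sequence:
  1. keep 'l'
  2. keep 'a'
  3. insert 'u'  (+1)
  4. insert 'g'  (+1)
  5. substitute 'w' -> 'h'  (+1)
Edit distance = 3
Max length = max(3, 5) = 5
Similarity = 1 - 3/5
= 0.4000


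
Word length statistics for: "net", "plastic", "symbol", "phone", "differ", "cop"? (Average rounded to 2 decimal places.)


Lengths: "net"=3, "plastic"=7, "symbol"=6, "phone"=5, "differ"=6, "cop"=3
Sum = 30, Count = 6
Average = 30/6 = 5.00
= avg=5.00, min=3, max=7


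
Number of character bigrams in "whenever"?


Word: "whenever" (length 8)
Number of 2-grams = length - 2 + 1 = 8 - 2 + 1
= 7


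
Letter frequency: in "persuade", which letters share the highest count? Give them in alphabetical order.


Word: "persuade"
Letter counts:
  'a': 1
  'd': 1
  'e': 2
  'p': 1
  'r': 1
  's': 1
  'u': 1
Maximum count = 2
Most frequent = 'e' (2 times each)


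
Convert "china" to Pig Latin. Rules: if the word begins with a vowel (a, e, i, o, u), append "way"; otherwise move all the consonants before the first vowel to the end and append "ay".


Word: "china"
Starts with consonant(s) → move to end, add 'ay'
Consonant cluster: "ch"
Pig Latin = "inachay"


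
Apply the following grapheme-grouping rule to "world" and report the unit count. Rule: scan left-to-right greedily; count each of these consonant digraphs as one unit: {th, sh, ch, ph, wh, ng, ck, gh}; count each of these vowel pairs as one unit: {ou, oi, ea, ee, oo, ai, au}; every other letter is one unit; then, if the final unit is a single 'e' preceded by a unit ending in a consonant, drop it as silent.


Word: "world" (5 letters)
Left-to-right scan:
  (1) 'w' (letter)
  (2) 'o' (letter)
  (3) 'r' (letter)
  (4) 'l' (letter)
  (5) 'd' (letter)
Units from scan: 5
Sound units = 5 units


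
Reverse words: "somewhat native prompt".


Original: "somewhat native prompt"
Words (1..n): somewhat | native | prompt
Reversed (n..1): prompt | native | somewhat
Result = "prompt native somewhat"


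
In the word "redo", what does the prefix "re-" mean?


Prefix: re-
Example: redo (re- + do)
Meaning = again


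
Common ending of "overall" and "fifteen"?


Word 1: "overall"
Word 2: "fifteen"
Comparing from end:
  Pos -1: 'l' != 'n' (stop)
LCS = "" (length 0)


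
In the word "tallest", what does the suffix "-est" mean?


Suffix: -est
Example: tallest = tall + -est
Meaning = most


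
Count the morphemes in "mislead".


Word: "mislead"
Morphemes: mis- / lead
Each morpheme carries meaning
= 2 morphemes


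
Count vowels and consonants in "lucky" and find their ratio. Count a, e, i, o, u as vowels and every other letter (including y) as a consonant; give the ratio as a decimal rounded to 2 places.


Word: "lucky"
Vowels (a,e,i,o,u): 1
Consonants: 4
Ratio = 1/4
= 0.25


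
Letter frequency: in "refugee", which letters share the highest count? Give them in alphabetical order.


Word: "refugee"
Letter counts:
  'e': 3
  'f': 1
  'g': 1
  'r': 1
  'u': 1
Maximum count = 3
Most frequent = 'e' (3 times each)


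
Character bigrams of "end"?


Word: "end" (length 3)
Number of bigrams = 3 - 2 + 1 = 2
  Position 0: "en"
  Position 1: "nd"
Bigrams = "en", "nd"


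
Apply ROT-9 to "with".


Word: "with"
Shift: 9
Each letter → (letter + shift) mod 26:
  'w' (22) + 9 = 5 → 'f'
  'i' (8) + 9 = 17 → 'r'
  't' (19) + 9 = 2 → 'c'
  'h' (7) + 9 = 16 → 'q'
Result = "frcq"


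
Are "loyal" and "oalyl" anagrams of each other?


Word 1: "loyal" → sorted: alloy
Word 2: "oalyl" → sorted: alloy
Same letters? alloy == alloy
Anagram = Yes


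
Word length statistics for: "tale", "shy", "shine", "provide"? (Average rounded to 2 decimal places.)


Lengths: "tale"=4, "shy"=3, "shine"=5, "provide"=7
Sum = 19, Count = 4
Average = 19/4 = 4.75
= avg=4.75, min=3, max=7


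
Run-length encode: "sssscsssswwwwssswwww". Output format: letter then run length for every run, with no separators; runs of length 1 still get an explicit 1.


String: "sssscsssswwwwssswwww"
Scanning for consecutive runs:
  's' x 4
  'c' x 1
  's' x 4
  'w' x 4
  's' x 3
  'w' x 4
RLE = "s4c1s4w4s3w4"


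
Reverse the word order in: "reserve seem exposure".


Original: "reserve seem exposure"
Words (1..n): reserve | seem | exposure
Reversed (n..1): exposure | seem | reserve
Result = "exposure seem reserve"


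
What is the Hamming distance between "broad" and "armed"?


Comparing character by character (same length = 5):
  Pos 0: 'b' vs 'a' !=
  Pos 1: 'r' vs 'r' =
  Pos 2: 'o' vs 'm' !=
  Pos 3: 'a' vs 'e' !=
  Pos 4: 'd' vs 'd' =
Hamming distance = 3


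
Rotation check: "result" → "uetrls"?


Word: "result", Candidate: "uetrls"
Method: check if candidate is substring of word+word
"resultresult" contains "uetrls"? No
Is rotation = No


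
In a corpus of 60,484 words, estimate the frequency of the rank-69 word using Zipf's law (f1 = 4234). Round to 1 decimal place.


Zipf's law: f(r) = f(1) / r
f(1) = 4234
f(69) = 4234 / 69
= 61.4 occurrences


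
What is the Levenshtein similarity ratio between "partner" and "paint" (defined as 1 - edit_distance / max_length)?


Word 1: "partner" (length 7)
Word 2: "paint" (length 5)
One optimal edit sequence:
  1. keep 'p'
  2. keep 'a'
  3. delete 'r'  (+1)
  4. substitute 't' -> 'i'  (+1)
  5. keep 'n'
  6. delete 'e'  (+1)
  7. substitute 'r' -> 't'  (+1)
Edit distance = 4
Max length = max(7, 5) = 7
Similarity = 1 - 4/7
= 0.4286


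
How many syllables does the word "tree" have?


Word: "tree"
Syllable breakdown: tree
Counting: 1 part
= 1 syllable


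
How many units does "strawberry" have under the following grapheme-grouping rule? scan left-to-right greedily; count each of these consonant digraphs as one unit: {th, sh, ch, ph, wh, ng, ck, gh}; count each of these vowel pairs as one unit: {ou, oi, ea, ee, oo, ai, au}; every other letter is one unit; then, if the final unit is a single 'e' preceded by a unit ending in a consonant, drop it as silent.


Word: "strawberry" (10 letters)
Left-to-right scan:
  [1] 's' (letter)
  [2] 't' (letter)
  [3] 'r' (letter)
  [4] 'a' (letter)
  [5] 'w' (letter)
  [6] 'b' (letter)
  [7] 'e' (letter)
  [8] 'r' (letter)
  [9] 'r' (letter)
  [10] 'y' (letter)
Units from scan: 10
Sound units = 10 units


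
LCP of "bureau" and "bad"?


Word 1: "bureau"
Word 2: "bad"
Comparing from start:
  Pos 0: 'b' == 'b'
  Pos 1: 'u' != 'a' (stop)
LCP = "b" (length 1)


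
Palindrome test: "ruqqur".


Word: "ruqqur"
Reversed: "ruqqur"
Forward == Backward? ruqqur == ruqqur
Palindrome = Yes


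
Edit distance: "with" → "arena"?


Word 1: "with" (length 4)
Word 2: "arena" (length 5)
One optimal edit sequence (insert/delete/substitute each cost 1):
  1. insert 'a'  (+1)
  2. substitute 'w' -> 'r'  (+1)
  3. substitute 'i' -> 'e'  (+1)
  4. substitute 't' -> 'n'  (+1)
  5. substitute 'h' -> 'a'  (+1)
Total edit operations: 5
Edit distance = 5


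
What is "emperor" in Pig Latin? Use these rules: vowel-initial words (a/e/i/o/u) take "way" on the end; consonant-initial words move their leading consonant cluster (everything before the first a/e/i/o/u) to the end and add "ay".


Word: "emperor"
Starts with vowel → add 'way'
Pig Latin = "emperorway"


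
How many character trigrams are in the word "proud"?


Word: "proud" (length 5)
Number of 3-grams = length - 3 + 1 = 5 - 3 + 1
= 3


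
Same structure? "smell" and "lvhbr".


Pattern of "smell": [0, 1, 2, 3, 3]
Pattern of "lvhbr": [0, 1, 2, 3, 4]
Patterns do not match
Same pattern = No


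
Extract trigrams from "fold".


Word: "fold" (length 4)
Number of trigrams = 4 - 3 + 1 = 2
  Position 0: "fol"
  Position 1: "old"
Trigrams = "fol", "old"


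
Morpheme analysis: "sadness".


Word: "sadness"
Morphemes: sad + -ness
Each morpheme carries meaning
= 2 morphemes


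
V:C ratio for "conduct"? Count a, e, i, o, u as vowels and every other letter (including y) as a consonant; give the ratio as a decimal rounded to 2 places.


Word: "conduct"
Vowels (a,e,i,o,u): 2
Consonants: 5
Ratio = 2/5
= 0.40


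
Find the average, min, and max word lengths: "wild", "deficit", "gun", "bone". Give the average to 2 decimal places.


Lengths: "wild"=4, "deficit"=7, "gun"=3, "bone"=4
Sum = 18, Count = 4
Average = 18/4 = 4.50
= avg=4.50, min=3, max=7


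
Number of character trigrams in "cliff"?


Word: "cliff" (length 5)
Number of 3-grams = length - 3 + 1 = 5 - 3 + 1
= 3


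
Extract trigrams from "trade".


Word: "trade" (length 5)
Number of trigrams = 5 - 3 + 1 = 3
  Position 0: "tra"
  Position 1: "rad"
  Position 2: "ade"
Trigrams = "tra", "rad", "ade"


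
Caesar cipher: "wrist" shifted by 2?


Word: "wrist"
Shift: 2
Each letter → (letter + shift) mod 26:
  'w' (22) + 2 = 24 → 'y'
  'r' (17) + 2 = 19 → 't'
  'i' (8) + 2 = 10 → 'k'
  's' (18) + 2 = 20 → 'u'
  't' (19) + 2 = 21 → 'v'
Result = "ytkuv"


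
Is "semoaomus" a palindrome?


Word: "semoaomus"
Reversed: "sumoaomes"
Forward == Backward? semoaomus != sumoaomes
Palindrome = No


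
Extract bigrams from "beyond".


Word: "beyond" (length 6)
Number of bigrams = 6 - 2 + 1 = 5
  Position 0: "be"
  Position 1: "ey"
  Position 2: "yo"
  Position 3: "on"
  Position 4: "nd"
Bigrams = "be", "ey", "yo", "on", "nd"


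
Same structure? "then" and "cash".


Pattern of "then": [0, 1, 2, 3]
Pattern of "cash": [0, 1, 2, 3]
Patterns match
Same pattern = Yes


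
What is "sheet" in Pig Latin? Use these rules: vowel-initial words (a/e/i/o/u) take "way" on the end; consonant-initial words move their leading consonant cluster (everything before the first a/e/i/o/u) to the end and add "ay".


Word: "sheet"
Starts with consonant(s) → move to end, add 'ay'
Consonant cluster: "sh"
Pig Latin = "eetshay"


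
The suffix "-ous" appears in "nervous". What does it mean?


Suffix: -ous
As in: nervous -> nerve + -ous, with a spelling change
Meaning = having quality of


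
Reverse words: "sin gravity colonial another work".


Original: "sin gravity colonial another work"
Words (1..n): sin | gravity | colonial | another | work
Reversed (n..1): work | another | colonial | gravity | sin
Result = "work another colonial gravity sin"


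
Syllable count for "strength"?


Word: "strength"
Syllable breakdown: strength
Counting: 1 part
= 1 syllable


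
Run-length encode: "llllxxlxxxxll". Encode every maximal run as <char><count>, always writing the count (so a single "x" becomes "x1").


String: "llllxxlxxxxll"
Scanning for consecutive runs:
  'l' x 4
  'x' x 2
  'l' x 1
  'x' x 4
  'l' x 2
RLE = "l4x2l1x4l2"


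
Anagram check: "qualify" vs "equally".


Word 1: "qualify" → sorted: afilquy
Word 2: "equally" → sorted: aellquy
Same letters? afilquy != aellquy
Anagram = No


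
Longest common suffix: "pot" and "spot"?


Word 1: "pot"
Word 2: "spot"
Comparing from end:
  Pos -1: 't' == 't'
  Pos -2: 'o' == 'o'
  Pos -3: 'p' == 'p'
LCS = "pot" (length 3)


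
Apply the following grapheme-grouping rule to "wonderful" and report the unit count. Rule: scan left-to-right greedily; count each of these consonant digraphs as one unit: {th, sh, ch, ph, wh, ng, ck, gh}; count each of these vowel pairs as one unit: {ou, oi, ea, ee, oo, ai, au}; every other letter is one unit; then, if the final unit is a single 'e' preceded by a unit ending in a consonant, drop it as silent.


Word: "wonderful" (9 letters)
Left-to-right scan:
  (1) 'w' (letter)
  (2) 'o' (letter)
  (3) 'n' (letter)
  (4) 'd' (letter)
  (5) 'e' (letter)
  (6) 'r' (letter)
  (7) 'f' (letter)
  (8) 'u' (letter)
  (9) 'l' (letter)
Units from scan: 9
Sound units = 9 units


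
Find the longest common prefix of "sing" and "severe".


Word 1: "sing"
Word 2: "severe"
Comparing from start:
  Pos 0: 's' == 's'
  Pos 1: 'i' != 'e' (stop)
LCP = "s" (length 1)


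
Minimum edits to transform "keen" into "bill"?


Word 1: "keen" (length 4)
Word 2: "bill" (length 4)
One optimal edit sequence (insert/delete/substitute each cost 1):
  1. substitute 'k' -> 'b'  (+1)
  2. substitute 'e' -> 'i'  (+1)
  3. substitute 'e' -> 'l'  (+1)
  4. substitute 'n' -> 'l'  (+1)
Total edit operations: 4
Edit distance = 4


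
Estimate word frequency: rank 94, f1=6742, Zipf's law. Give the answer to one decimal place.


Zipf's law: f(r) = f(1) / r
f(1) = 6742
f(94) = 6742 / 94
= 71.7 occurrences


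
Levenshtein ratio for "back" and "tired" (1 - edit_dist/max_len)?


Word 1: "back" (length 4)
Word 2: "tired" (length 5)
One optimal edit sequence:
  1. insert 't'  (+1)
  2. substitute 'b' -> 'i'  (+1)
  3. substitute 'a' -> 'r'  (+1)
  4. substitute 'c' -> 'e'  (+1)
  5. substitute 'k' -> 'd'  (+1)
Edit distance = 5
Max length = max(4, 5) = 5
Similarity = 1 - 5/5
= 0.0000


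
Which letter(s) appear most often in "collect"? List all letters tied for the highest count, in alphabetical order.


Word: "collect"
Letter counts:
  'c': 2
  'e': 1
  'l': 2
  'o': 1
  't': 1
Maximum count = 2
Most frequent = 'c', 'l' (2 times each)


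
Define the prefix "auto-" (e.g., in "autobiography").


Prefix: auto-
Example: autobiography (auto- + biography)
Meaning = self


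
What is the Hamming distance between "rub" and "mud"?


Comparing character by character (same length = 3):
  Pos 0: 'r' vs 'm' !=
  Pos 1: 'u' vs 'u' =
  Pos 2: 'b' vs 'd' !=
Hamming distance = 2


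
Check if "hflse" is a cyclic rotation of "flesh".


Word: "flesh", Candidate: "hflse"
Method: check if candidate is substring of word+word
"fleshflesh" contains "hflse"? No
Is rotation = No


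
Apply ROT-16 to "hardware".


Word: "hardware"
Shift: 16
Each letter → (letter + shift) mod 26:
  'h' (7) + 16 = 23 → 'x'
  'a' (0) + 16 = 16 → 'q'
  'r' (17) + 16 = 7 → 'h'
  'd' (3) + 16 = 19 → 't'
  'w' (22) + 16 = 12 → 'm'
  'a' (0) + 16 = 16 → 'q'
  'r' (17) + 16 = 7 → 'h'
  'e' (4) + 16 = 20 → 'u'
Result = "xqhtmqhu"


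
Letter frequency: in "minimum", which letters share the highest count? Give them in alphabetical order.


Word: "minimum"
Letter counts:
  'i': 2
  'm': 3
  'n': 1
  'u': 1
Maximum count = 3
Most frequent = 'm' (3 times each)


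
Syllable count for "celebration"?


Word: "celebration"
Syllable breakdown: cel-e-bra-tion
Counting: 4 parts
= 4 syllables


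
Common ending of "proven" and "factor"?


Word 1: "proven"
Word 2: "factor"
Comparing from end:
  Pos -1: 'n' != 'r' (stop)
LCS = "" (length 0)


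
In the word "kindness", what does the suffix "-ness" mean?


Suffix: -ness
Example: kindness (kind + -ness)
Meaning = state of being


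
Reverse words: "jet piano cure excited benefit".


Original: "jet piano cure excited benefit"
Words (1..n): jet | piano | cure | excited | benefit
Reversed (n..1): benefit | excited | cure | piano | jet
Result = "benefit excited cure piano jet"


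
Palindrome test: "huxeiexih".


Word: "huxeiexih"
Reversed: "hixeiexuh"
Forward == Backward? huxeiexih != hixeiexuh
Palindrome = No


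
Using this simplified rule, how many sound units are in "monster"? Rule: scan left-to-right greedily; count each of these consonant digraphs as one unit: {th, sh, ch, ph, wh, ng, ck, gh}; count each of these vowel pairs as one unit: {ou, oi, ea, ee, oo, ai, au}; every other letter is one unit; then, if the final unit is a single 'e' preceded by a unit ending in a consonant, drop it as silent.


Word: "monster" (7 letters)
Left-to-right scan:
  (1) 'm' (letter)
  (2) 'o' (letter)
  (3) 'n' (letter)
  (4) 's' (letter)
  (5) 't' (letter)
  (6) 'e' (letter)
  (7) 'r' (letter)
Units from scan: 7
Sound units = 7 units


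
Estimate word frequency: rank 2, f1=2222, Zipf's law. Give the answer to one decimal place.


Zipf's law: f(r) = f(1) / r
f(1) = 2222
f(2) = 2222 / 2
= 1111.0 occurrences


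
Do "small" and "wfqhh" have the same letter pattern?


Pattern of "small": [0, 1, 2, 3, 3]
Pattern of "wfqhh": [0, 1, 2, 3, 3]
Patterns match
Same pattern = Yes


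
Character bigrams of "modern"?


Word: "modern" (length 6)
Number of bigrams = 6 - 2 + 1 = 5
  Position 0: "mo"
  Position 1: "od"
  Position 2: "de"
  Position 3: "er"
  Position 4: "rn"
Bigrams = "mo", "od", "de", "er", "rn"


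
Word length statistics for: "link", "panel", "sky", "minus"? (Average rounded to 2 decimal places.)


Lengths: "link"=4, "panel"=5, "sky"=3, "minus"=5
Sum = 17, Count = 4
Average = 17/4 = 4.25
= avg=4.25, min=3, max=5


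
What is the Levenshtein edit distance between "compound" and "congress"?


Word 1: "compound" (length 8)
Word 2: "congress" (length 8)
One optimal edit sequence (insert/delete/substitute each cost 1):
  1. keep 'c'
  2. keep 'o'
  3. substitute 'm' -> 'n'  (+1)
  4. substitute 'p' -> 'g'  (+1)
  5. substitute 'o' -> 'r'  (+1)
  6. substitute 'u' -> 'e'  (+1)
  7. substitute 'n' -> 's'  (+1)
  8. substitute 'd' -> 's'  (+1)
Total edit operations: 6
Edit distance = 6


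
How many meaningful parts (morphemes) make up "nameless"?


Word: "nameless"
Morphemes: name + -less
Each morpheme carries meaning
= 2 morphemes


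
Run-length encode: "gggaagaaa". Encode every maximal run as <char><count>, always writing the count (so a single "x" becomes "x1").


String: "gggaagaaa"
Scanning for consecutive runs:
  'g' x 3
  'a' x 2
  'g' x 1
  'a' x 3
RLE = "g3a2g1a3"


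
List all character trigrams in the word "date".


Word: "date" (length 4)
Number of trigrams = 4 - 3 + 1 = 2
  Position 0: "dat"
  Position 1: "ate"
Trigrams = "dat", "ate"


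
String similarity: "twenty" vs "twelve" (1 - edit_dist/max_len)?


Word 1: "twenty" (length 6)
Word 2: "twelve" (length 6)
One optimal edit sequence:
  1. keep 't'
  2. keep 'w'
  3. keep 'e'
  4. substitute 'n' -> 'l'  (+1)
  5. substitute 't' -> 'v'  (+1)
  6. substitute 'y' -> 'e'  (+1)
Edit distance = 3
Max length = max(6, 6) = 6
Similarity = 1 - 3/6
= 0.5000


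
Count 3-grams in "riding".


Word: "riding" (length 6)
Number of 3-grams = length - 3 + 1 = 6 - 3 + 1
= 4


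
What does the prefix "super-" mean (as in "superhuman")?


Prefix: super-
Example: superhuman = super- + human
Meaning = above / beyond


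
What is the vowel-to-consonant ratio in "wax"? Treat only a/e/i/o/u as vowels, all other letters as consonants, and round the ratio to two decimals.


Word: "wax"
Vowels (a,e,i,o,u): 1
Consonants: 2
Ratio = 1/2
= 0.50


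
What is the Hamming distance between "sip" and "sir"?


Comparing character by character (same length = 3):
  Pos 0: 's' vs 's' =
  Pos 1: 'i' vs 'i' =
  Pos 2: 'p' vs 'r' !=
Hamming distance = 1


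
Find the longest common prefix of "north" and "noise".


Word 1: "north"
Word 2: "noise"
Comparing from start:
  Pos 0: 'n' == 'n'
  Pos 1: 'o' == 'o'
  Pos 2: 'r' != 'i' (stop)
LCP = "no" (length 2)


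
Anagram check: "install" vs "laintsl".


Word 1: "install" → sorted: aillnst
Word 2: "laintsl" → sorted: aillnst
Same letters? aillnst == aillnst
Anagram = Yes


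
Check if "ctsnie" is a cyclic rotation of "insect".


Word: "insect", Candidate: "ctsnie"
Method: check if candidate is substring of word+word
"insectinsect" contains "ctsnie"? No
Is rotation = No


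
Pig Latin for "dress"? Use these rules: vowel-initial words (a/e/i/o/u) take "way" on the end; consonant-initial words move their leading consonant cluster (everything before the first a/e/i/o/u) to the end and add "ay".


Word: "dress"
Starts with consonant(s) → move to end, add 'ay'
Consonant cluster: "dr"
Pig Latin = "essdray"


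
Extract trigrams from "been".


Word: "been" (length 4)
Number of trigrams = 4 - 3 + 1 = 2
  Position 0: "bee"
  Position 1: "een"
Trigrams = "bee", "een"


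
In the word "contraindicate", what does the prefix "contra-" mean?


Prefix: contra-
Example: contraindicate (contra- + indicate)
Meaning = against


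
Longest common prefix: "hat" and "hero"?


Word 1: "hat"
Word 2: "hero"
Comparing from start:
  Pos 0: 'h' == 'h'
  Pos 1: 'a' != 'e' (stop)
LCP = "h" (length 1)


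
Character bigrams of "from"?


Word: "from" (length 4)
Number of bigrams = 4 - 2 + 1 = 3
  Position 0: "fr"
  Position 1: "ro"
  Position 2: "om"
Bigrams = "fr", "ro", "om"


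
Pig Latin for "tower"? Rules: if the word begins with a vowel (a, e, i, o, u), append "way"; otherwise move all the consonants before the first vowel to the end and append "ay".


Word: "tower"
Starts with consonant(s) → move to end, add 'ay'
Consonant cluster: "t"
Pig Latin = "owertay"


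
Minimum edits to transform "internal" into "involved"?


Word 1: "internal" (length 8)
Word 2: "involved" (length 8)
One optimal edit sequence (insert/delete/substitute each cost 1):
  1. keep 'i'
  2. keep 'n'
  3. substitute 't' -> 'v'  (+1)
  4. substitute 'e' -> 'o'  (+1)
  5. substitute 'r' -> 'l'  (+1)
  6. substitute 'n' -> 'v'  (+1)
  7. substitute 'a' -> 'e'  (+1)
  8. substitute 'l' -> 'd'  (+1)
Total edit operations: 6
Edit distance = 6


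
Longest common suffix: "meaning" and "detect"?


Word 1: "meaning"
Word 2: "detect"
Comparing from end:
  Pos -1: 'g' != 't' (stop)
LCS = "" (length 0)


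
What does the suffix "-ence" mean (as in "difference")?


Suffix: -ence
Example: difference = differ + -ence
Meaning = state of


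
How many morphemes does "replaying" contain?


Word: "replaying"
Morphemes: re- + play + -ing
Each morpheme carries meaning
= 3 morphemes


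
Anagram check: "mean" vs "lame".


Word 1: "mean" → sorted: aemn
Word 2: "lame" → sorted: aelm
Same letters? aemn != aelm
Anagram = No


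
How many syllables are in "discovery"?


Word: "discovery"
Syllable breakdown: dis · cov · er · y
Counting: 4 parts
= 4 syllables


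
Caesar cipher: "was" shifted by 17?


Word: "was"
Shift: 17
Each letter → (letter + shift) mod 26:
  'w' (22) + 17 = 13 → 'n'
  'a' (0) + 17 = 17 → 'r'
  's' (18) + 17 = 9 → 'j'
Result = "nrj"


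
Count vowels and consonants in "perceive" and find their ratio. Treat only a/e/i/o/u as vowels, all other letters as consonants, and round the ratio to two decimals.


Word: "perceive"
Vowels (a,e,i,o,u): 4
Consonants: 4
Ratio = 4/4
= 1.00


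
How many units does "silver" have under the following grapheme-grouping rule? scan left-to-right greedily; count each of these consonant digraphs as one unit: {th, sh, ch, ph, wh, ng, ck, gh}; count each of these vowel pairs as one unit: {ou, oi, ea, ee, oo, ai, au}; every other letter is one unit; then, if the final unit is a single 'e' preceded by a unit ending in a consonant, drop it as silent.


Word: "silver" (6 letters)
Left-to-right scan:
  1. 's' (letter)
  2. 'i' (letter)
  3. 'l' (letter)
  4. 'v' (letter)
  5. 'e' (letter)
  6. 'r' (letter)
Units from scan: 6
Sound units = 6 units


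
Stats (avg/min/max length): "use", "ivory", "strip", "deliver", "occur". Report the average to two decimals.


Lengths: "use"=3, "ivory"=5, "strip"=5, "deliver"=7, "occur"=5
Sum = 25, Count = 5
Average = 25/5 = 5.00
= avg=5.00, min=3, max=7


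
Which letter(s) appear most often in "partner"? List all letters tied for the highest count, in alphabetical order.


Word: "partner"
Letter counts:
  'a': 1
  'e': 1
  'n': 1
  'p': 1
  'r': 2
  't': 1
Maximum count = 2
Most frequent = 'r' (2 times each)


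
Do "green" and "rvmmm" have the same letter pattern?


Pattern of "green": [0, 1, 2, 2, 3]
Pattern of "rvmmm": [0, 1, 2, 2, 2]
Patterns do not match
Same pattern = No


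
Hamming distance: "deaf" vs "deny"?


Comparing character by character (same length = 4):
  Pos 0: 'd' vs 'd' =
  Pos 1: 'e' vs 'e' =
  Pos 2: 'a' vs 'n' !=
  Pos 3: 'f' vs 'y' !=
Hamming distance = 2


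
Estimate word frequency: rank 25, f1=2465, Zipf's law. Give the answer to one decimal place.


Zipf's law: f(r) = f(1) / r
f(1) = 2465
f(25) = 2465 / 25
= 98.6 occurrences


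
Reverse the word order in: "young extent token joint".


Original: "young extent token joint"
Words (1..n): young | extent | token | joint
Reversed (n..1): joint | token | extent | young
Result = "joint token extent young"


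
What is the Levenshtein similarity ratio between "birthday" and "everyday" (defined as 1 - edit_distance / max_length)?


Word 1: "birthday" (length 8)
Word 2: "everyday" (length 8)
One optimal edit sequence:
  1. substitute 'b' -> 'e'  (+1)
  2. substitute 'i' -> 'v'  (+1)
  3. substitute 'r' -> 'e'  (+1)
  4. substitute 't' -> 'r'  (+1)
  5. substitute 'h' -> 'y'  (+1)
  6. keep 'd'
  7. keep 'a'
  8. keep 'y'
Edit distance = 5
Max length = max(8, 8) = 8
Similarity = 1 - 5/8
= 0.3750


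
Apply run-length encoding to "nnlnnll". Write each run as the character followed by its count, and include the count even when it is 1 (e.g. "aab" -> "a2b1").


String: "nnlnnll"
Scanning for consecutive runs:
  'n' x 2
  'l' x 1
  'n' x 2
  'l' x 2
RLE = "n2l1n2l2"


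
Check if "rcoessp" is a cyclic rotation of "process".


Word: "process", Candidate: "rcoessp"
Method: check if candidate is substring of word+word
"processprocess" contains "rcoessp"? No
Is rotation = No


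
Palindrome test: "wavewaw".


Word: "wavewaw"
Reversed: "wawevaw"
Forward == Backward? wavewaw != wawevaw
Palindrome = No


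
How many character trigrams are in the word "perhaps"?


Word: "perhaps" (length 7)
Number of 3-grams = length - 3 + 1 = 7 - 3 + 1
= 5


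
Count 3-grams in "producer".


Word: "producer" (length 8)
Number of 3-grams = length - 3 + 1 = 8 - 3 + 1
= 6


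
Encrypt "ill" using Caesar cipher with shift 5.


Word: "ill"
Shift: 5
Each letter → (letter + shift) mod 26:
  'i' (8) + 5 = 13 → 'n'
  'l' (11) + 5 = 16 → 'q'
  'l' (11) + 5 = 16 → 'q'
Result = "nqq"


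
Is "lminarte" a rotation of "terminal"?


Word: "terminal", Candidate: "lminarte"
Method: check if candidate is substring of word+word
"terminalterminal" contains "lminarte"? No
Is rotation = No


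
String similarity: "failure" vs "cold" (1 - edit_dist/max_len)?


Word 1: "failure" (length 7)
Word 2: "cold" (length 4)
One optimal edit sequence:
  1. delete 'f'  (+1)
  2. substitute 'a' -> 'c'  (+1)
  3. substitute 'i' -> 'o'  (+1)
  4. keep 'l'
  5. delete 'u'  (+1)
  6. delete 'r'  (+1)
  7. substitute 'e' -> 'd'  (+1)
Edit distance = 6
Max length = max(7, 4) = 7
Similarity = 1 - 6/7
= 0.1429


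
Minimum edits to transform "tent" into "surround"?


Word 1: "tent" (length 4)
Word 2: "surround" (length 8)
One optimal edit sequence (insert/delete/substitute each cost 1):
  1. insert 's'  (+1)
  2. insert 'u'  (+1)
  3. insert 'r'  (+1)
  4. insert 'r'  (+1)
  5. substitute 't' -> 'o'  (+1)
  6. substitute 'e' -> 'u'  (+1)
  7. keep 'n'
  8. substitute 't' -> 'd'  (+1)
Total edit operations: 7
Edit distance = 7


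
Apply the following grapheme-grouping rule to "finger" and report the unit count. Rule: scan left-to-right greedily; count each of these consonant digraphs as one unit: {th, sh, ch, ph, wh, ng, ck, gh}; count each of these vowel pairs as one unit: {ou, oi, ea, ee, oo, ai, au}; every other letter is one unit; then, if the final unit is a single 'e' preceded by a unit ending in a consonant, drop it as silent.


Word: "finger" (6 letters)
Left-to-right scan:
  [1] 'f' (letter)
  [2] 'i' (letter)
  [3] 'ng' (digraph)
  [4] 'e' (letter)
  [5] 'r' (letter)
Units from scan: 5
Sound units = 5 units


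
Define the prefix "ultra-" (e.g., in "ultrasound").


Prefix: ultra-
Example: ultrasound = ultra- + sound
Meaning = beyond


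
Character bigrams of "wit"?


Word: "wit" (length 3)
Number of bigrams = 3 - 2 + 1 = 2
  Position 0: "wi"
  Position 1: "it"
Bigrams = "wi", "it"


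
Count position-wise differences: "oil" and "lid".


Comparing character by character (same length = 3):
  Pos 0: 'o' vs 'l' !=
  Pos 1: 'i' vs 'i' =
  Pos 2: 'l' vs 'd' !=
Hamming distance = 2


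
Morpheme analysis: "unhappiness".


Word: "unhappiness"
Morphemes: un- + happi + -ness
Each morpheme carries meaning
= 3 morphemes


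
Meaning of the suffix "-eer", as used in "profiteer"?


Suffix: -eer
Example: profiteer = profit + -eer
Meaning = one who is concerned with


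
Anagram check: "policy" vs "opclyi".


Word 1: "policy" → sorted: cilopy
Word 2: "opclyi" → sorted: cilopy
Same letters? cilopy == cilopy
Anagram = Yes


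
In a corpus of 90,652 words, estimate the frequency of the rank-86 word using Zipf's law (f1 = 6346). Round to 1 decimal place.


Zipf's law: f(r) = f(1) / r
f(1) = 6346
f(86) = 6346 / 86
= 73.8 occurrences


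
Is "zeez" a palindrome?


Word: "zeez"
Reversed: "zeez"
Forward == Backward? zeez == zeez
Palindrome = Yes


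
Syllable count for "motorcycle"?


Word: "motorcycle"
Syllable breakdown: mo / tor / cy / cle
Counting: 4 parts
= 4 syllables


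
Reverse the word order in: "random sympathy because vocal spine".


Original: "random sympathy because vocal spine"
Words (1..n): random | sympathy | because | vocal | spine
Reversed (n..1): spine | vocal | because | sympathy | random
Result = "spine vocal because sympathy random"


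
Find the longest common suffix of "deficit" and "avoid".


Word 1: "deficit"
Word 2: "avoid"
Comparing from end:
  Pos -1: 't' != 'd' (stop)
LCS = "" (length 0)


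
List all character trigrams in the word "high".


Word: "high" (length 4)
Number of trigrams = 4 - 3 + 1 = 2
  Position 0: "hig"
  Position 1: "igh"
Trigrams = "hig", "igh"


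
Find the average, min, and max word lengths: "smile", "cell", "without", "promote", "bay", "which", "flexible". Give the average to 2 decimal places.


Lengths: "smile"=5, "cell"=4, "without"=7, "promote"=7, "bay"=3, "which"=5, "flexible"=8
Sum = 39, Count = 7
Average = 39/7 = 5.57
= avg=5.57, min=3, max=8


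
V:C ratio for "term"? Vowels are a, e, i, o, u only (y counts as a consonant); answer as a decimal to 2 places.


Word: "term"
Vowels (a,e,i,o,u): 1
Consonants: 3
Ratio = 1/3
= 0.33
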